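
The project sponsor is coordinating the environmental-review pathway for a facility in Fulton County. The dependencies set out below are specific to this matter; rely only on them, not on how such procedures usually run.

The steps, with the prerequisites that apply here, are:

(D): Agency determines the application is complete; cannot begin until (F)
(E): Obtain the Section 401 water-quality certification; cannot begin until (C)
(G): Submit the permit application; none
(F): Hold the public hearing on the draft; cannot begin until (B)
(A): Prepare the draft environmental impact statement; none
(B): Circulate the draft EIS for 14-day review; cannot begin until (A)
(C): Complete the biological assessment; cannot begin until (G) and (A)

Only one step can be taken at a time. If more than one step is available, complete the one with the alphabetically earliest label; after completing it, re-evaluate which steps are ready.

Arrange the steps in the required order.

(A) → (B) → (F) → (D) → (G) → (C) → (E)

(A) and (G) have no prerequisites; (A) has the earlier label, so (A) is first.
Ready: (B) and (G). (B) has the earlier label → (B).
Ready: (F) and (G). (F) has the earlier label → (F).
Ready: (D) and (G). (D) has the earlier label → (D).
Next only (G) has its prerequisites met → (G).
That leaves (C) as the only ready step → (C).
(E) needed (C), now all done → (E).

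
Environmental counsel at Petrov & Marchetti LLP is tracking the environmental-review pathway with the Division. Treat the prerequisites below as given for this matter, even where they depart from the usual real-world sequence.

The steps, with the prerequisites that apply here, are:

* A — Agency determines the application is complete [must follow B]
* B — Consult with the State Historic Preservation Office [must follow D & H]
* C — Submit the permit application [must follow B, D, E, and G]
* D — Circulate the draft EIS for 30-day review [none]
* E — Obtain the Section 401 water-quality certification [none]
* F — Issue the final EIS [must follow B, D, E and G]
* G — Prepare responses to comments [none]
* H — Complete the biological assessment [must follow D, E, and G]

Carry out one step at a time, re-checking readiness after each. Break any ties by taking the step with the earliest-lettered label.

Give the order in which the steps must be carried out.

D → E → G → H → B → A → C → F

Nothing is required for D, E and G. D has the earlier label → D first.
E and G are both available; E has the earlier label → E.
That leaves G as the only ready step → G.
That leaves H as the only ready step → H.
B needed D and H, now all done → B.
A, C and F are all available; A has the earlier label → A.
Now C and F have their prerequisites met. C has the earlier label, so C next.
That leaves F as the only ready step → F.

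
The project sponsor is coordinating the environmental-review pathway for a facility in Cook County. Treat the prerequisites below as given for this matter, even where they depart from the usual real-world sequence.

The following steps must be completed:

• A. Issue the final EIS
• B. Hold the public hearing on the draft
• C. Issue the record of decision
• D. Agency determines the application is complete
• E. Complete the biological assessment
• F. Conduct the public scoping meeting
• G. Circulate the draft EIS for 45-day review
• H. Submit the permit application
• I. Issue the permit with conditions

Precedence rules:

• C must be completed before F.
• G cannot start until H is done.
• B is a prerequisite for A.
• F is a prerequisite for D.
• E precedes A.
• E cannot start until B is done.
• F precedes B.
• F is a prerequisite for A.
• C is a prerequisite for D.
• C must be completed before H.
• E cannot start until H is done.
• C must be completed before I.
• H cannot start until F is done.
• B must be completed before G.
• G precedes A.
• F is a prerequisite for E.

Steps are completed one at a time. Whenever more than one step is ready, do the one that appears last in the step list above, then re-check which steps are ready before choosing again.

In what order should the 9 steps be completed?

C → I → F → H → D → B → G → E → A

C has no prerequisites → C first.
Now I and F have their prerequisites met. I is listed later, so I next.
Next only F has its prerequisites met → F.
Ready: H, D and B. H is listed later → H.
Now D and B have their prerequisites met. D is listed later, so D next.
B needed F, now all done → B.
Now G and E have their prerequisites met. G is listed later, so G next.
E needed H, F and B, now all done → E.
That leaves A as the only ready step → A.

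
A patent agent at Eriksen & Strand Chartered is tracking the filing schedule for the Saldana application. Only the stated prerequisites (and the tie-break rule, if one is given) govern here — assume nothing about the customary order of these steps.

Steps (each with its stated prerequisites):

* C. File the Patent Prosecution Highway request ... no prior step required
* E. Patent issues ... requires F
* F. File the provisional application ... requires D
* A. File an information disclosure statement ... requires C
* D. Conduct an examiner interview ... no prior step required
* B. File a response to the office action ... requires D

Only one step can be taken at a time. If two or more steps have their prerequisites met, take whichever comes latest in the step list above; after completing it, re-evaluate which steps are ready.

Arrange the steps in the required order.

D and C have no prerequisites; D is listed later, so D is first.
B and F now also ready, so the ready set is {B, F, C}; B is listed later → B.
Now F and C have their prerequisites met. F is listed later, so F next.
E and C are both available; E is listed later → E.
C is the only step now ready → C.
A needed C, now all done → A.

D → B → F → E → C → A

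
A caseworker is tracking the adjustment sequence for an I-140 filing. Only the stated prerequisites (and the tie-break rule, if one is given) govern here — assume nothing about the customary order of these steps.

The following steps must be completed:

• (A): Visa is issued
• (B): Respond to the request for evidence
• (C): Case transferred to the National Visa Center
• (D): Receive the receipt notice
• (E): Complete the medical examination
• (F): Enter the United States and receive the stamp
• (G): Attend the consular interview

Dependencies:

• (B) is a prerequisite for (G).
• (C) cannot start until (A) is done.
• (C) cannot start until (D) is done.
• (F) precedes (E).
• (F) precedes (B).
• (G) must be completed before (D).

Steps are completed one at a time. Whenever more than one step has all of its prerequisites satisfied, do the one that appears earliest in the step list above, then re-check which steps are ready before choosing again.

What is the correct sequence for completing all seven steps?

(A), (F), (B), (E), (G), (D), (C)

(A) and (F) have no prerequisites; (A) is listed earlier, so (A) is first.
(F) is the only step now ready → (F).
(B) and (E) are both available; (B) is listed earlier → (B).
Now (E) and (G) have their prerequisites met. (E) is listed earlier, so (E) next.
That leaves (G) as the only ready step → (G).
(D) needed (G), now all done → (D).
(C) needed (A) and (D), now all done → (C).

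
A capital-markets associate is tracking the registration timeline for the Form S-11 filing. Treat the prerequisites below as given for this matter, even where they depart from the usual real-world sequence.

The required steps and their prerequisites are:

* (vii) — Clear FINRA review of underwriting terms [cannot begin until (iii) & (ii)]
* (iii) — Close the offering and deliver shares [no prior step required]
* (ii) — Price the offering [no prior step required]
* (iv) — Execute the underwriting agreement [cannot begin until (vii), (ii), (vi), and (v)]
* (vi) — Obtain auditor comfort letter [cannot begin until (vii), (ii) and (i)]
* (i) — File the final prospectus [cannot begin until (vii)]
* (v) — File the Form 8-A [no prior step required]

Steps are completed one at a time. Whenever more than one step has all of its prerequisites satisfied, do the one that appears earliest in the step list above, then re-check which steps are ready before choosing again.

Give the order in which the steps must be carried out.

(iii), (ii), (vii), (i), (vi), (v), (iv)

Nothing is required for (iii), (ii) and (v). (iii) is listed earlier → (iii) first.
Ready: (ii) and (v). (ii) is listed earlier → (ii).
Now (vii) and (v) have their prerequisites met. (vii) is listed earlier, so (vii) next.
Ready: (i) and (v). (i) is listed earlier → (i).
Now (vi) and (v) have their prerequisites met. (vi) is listed earlier, so (vi) next.
(v) is the only step now ready → (v).
(iv) needed (vii), (ii), (vi) and (v), now all done → (iv).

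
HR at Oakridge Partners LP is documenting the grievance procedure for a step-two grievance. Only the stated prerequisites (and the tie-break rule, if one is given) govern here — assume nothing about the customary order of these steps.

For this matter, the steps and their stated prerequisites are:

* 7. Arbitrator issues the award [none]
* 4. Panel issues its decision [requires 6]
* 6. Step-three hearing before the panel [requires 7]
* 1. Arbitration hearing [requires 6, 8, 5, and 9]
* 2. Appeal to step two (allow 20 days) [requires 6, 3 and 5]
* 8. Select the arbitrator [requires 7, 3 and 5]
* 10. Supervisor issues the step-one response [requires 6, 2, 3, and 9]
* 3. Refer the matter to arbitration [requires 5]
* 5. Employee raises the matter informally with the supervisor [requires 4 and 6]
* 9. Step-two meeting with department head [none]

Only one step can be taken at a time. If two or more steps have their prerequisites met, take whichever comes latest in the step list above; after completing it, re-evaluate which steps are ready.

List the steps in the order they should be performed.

Nothing is required for 9 and 7. 9 is listed later → 9 first.
That leaves 7 as the only ready step → 7.
That leaves 6 as the only ready step → 6.
That leaves 4 as the only ready step → 4.
Next only 5 has its prerequisites met → 5.
3 needed 5, now all done → 3.
8 and 2 are both available; 8 is listed later → 8.
1 now also ready, so the ready set is {2, 1}; 2 is listed later → 2.
Ready: 10 and 1. 10 is listed later → 10.
1 needed 9, 5, 8 and 6, now all done → 1.

9, 7, 6, 4, 5, 3, 8, 2, 10, 1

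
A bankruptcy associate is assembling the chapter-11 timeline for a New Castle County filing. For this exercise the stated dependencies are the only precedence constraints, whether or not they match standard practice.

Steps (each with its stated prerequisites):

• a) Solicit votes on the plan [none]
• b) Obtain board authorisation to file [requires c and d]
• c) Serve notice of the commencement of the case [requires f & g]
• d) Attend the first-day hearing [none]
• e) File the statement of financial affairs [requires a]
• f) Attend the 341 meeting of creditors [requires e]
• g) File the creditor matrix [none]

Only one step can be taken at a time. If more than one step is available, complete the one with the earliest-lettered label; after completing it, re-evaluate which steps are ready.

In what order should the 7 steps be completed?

a, d, e, f, g, c, b

a, d and g have no prerequisites; a has the earlier label, so a is first.
d, e and g are all available; d has the earlier label → d.
Now e and g have their prerequisites met. e has the earlier label, so e next.
Now f and g have their prerequisites met. f has the earlier label, so f next.
That leaves g as the only ready step → g.
c needed f and g, now all done → c.
Next only b has its prerequisites met → b.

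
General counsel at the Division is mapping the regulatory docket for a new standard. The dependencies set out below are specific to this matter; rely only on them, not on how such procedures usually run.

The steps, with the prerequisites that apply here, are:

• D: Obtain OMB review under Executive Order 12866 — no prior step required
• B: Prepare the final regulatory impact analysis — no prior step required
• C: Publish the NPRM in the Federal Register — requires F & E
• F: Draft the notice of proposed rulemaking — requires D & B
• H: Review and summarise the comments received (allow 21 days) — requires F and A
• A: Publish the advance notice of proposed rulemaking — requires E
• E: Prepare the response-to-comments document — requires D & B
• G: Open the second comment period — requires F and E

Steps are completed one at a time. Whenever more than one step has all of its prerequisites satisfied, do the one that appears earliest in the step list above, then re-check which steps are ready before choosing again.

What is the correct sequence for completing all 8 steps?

D B F E C A H G

Nothing is required for D and B. D is listed earlier → D first.
That leaves B as the only ready step → B.
Now F and E have their prerequisites met. F is listed earlier, so F next.
E is the only step now ready → E.
Ready: C, A and G. C is listed earlier → C.
Ready: A and G. A is listed earlier → A.
Now H and G have their prerequisites met. H is listed earlier, so H next.
Next only G has its prerequisites met → G.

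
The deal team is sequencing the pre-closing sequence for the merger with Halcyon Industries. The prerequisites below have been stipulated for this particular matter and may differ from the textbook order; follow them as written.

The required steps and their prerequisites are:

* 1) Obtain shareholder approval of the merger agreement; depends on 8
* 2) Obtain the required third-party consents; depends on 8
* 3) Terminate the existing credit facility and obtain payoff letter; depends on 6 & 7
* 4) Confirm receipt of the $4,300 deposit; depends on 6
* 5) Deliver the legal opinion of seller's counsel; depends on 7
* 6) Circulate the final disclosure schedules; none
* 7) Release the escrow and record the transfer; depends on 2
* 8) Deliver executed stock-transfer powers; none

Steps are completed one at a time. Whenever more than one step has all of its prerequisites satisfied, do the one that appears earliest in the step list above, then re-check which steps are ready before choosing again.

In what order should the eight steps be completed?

6 → 4 → 8 → 1 → 2 → 7 → 3 → 5

Nothing is required for 6 and 8. 6 is listed earlier → 6 first.
Ready: 4 and 8. 4 is listed earlier → 4.
That leaves 8 as the only ready step → 8.
1 and 2 are both available; 1 is listed earlier → 1.
2 is the only step now ready → 2.
That leaves 7 as the only ready step → 7.
Now 3 and 5 have their prerequisites met. 3 is listed earlier, so 3 next.
5 needed 7, now all done → 5.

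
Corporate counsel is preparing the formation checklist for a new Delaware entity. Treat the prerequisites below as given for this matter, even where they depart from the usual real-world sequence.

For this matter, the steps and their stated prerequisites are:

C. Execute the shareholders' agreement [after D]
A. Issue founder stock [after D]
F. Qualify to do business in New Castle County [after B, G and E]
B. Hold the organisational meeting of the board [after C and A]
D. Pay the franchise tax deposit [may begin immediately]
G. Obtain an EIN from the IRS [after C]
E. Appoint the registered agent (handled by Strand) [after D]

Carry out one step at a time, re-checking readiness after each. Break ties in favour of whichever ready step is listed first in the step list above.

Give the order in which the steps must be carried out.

D → C → A → B → G → E → F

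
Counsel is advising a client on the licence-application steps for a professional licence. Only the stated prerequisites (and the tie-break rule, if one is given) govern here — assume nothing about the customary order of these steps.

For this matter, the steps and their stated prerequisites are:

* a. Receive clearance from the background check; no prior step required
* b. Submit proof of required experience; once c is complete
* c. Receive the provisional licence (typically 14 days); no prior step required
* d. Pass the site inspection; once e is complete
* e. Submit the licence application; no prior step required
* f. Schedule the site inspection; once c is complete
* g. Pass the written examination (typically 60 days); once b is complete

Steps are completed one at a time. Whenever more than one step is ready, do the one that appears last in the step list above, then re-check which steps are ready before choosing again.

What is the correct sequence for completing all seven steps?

e, c and a have no prerequisites; e is listed later, so e is first.
Now d, c and a have their prerequisites met. d is listed later, so d next.
Ready: c and a. c is listed later → c.
f and b now also ready, so the ready set is {f, b, a}; f is listed later → f.
Now b and a have their prerequisites met. b is listed later, so b next.
g and a are both available; g is listed later → g.
Next only a has its prerequisites met → a.

e → d → c → f → b → g → a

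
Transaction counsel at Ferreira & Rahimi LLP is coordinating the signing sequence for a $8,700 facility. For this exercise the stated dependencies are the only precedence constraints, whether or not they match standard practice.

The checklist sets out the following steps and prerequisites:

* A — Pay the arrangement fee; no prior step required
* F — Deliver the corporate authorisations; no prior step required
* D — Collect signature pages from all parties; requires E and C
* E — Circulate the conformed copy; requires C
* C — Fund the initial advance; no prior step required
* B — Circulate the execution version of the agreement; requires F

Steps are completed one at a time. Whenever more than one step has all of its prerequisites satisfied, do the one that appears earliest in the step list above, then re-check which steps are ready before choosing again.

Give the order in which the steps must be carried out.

A, F and C have no prerequisites; A is listed earlier, so A is first.
F and C are both available; F is listed earlier → F.
B now also ready, so the ready set is {C, B}; C is listed earlier → C.
E now also ready, so the ready set is {E, B}; E is listed earlier → E.
D now also ready, so the ready set is {D, B}; D is listed earlier → D.
That leaves B as the only ready step → B.

A F C E D B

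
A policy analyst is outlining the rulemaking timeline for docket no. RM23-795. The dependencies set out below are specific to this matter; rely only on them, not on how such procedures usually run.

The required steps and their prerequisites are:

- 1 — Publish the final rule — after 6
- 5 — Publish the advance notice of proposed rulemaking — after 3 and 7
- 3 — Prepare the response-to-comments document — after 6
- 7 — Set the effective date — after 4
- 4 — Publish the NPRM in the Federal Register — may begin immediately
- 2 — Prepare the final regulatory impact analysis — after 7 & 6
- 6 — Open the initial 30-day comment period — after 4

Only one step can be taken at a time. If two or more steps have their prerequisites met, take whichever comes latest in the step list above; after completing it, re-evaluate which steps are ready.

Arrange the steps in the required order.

4 6 7 2 3 5 1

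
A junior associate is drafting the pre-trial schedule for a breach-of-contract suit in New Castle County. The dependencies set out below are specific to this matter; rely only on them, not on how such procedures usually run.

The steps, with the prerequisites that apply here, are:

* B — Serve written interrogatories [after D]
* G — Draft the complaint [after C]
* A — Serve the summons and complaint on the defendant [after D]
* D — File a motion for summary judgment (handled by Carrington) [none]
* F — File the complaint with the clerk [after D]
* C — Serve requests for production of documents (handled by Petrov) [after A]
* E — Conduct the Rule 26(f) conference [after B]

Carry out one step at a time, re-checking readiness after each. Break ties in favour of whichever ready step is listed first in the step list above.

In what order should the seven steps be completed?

D is the only step with nothing outstanding, so it goes first.
Now B, A and F have their prerequisites met. B is listed earlier, so B next.
Now A, F and E have their prerequisites met. A is listed earlier, so A next.
C now also ready, so the ready set is {F, C, E}; F is listed earlier → F.
C and E are both available; C is listed earlier → C.
Now G and E have their prerequisites met. G is listed earlier, so G next.
That leaves E as the only ready step → E.

D, B, A, F, C, G, E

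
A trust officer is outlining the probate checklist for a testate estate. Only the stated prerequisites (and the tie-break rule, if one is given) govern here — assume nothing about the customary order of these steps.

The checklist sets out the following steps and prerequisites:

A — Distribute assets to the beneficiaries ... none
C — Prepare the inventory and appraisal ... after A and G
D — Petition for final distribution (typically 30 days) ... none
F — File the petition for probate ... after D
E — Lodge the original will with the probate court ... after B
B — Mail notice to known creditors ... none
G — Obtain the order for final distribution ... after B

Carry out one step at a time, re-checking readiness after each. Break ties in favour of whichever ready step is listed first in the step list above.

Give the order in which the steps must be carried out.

A, D, F, B, E, G, C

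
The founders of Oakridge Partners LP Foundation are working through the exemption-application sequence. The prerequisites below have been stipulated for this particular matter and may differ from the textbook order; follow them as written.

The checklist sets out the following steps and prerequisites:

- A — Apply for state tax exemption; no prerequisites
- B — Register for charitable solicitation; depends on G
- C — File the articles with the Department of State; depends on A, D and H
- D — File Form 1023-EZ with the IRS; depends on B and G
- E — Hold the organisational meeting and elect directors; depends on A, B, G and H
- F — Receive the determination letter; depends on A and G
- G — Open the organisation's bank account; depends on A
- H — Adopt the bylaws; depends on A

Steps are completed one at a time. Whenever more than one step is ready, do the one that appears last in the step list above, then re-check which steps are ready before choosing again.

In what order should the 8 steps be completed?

Only A has no prerequisites, so it is first.
Ready: H and G. H is listed later → H.
Next only G has its prerequisites met → G.
Ready: F and B. F is listed later → F.
B needed G, now all done → B.
Ready: E and D. E is listed later → E.
That leaves D as the only ready step → D.
Next only C has its prerequisites met → C.

A → H → G → F → B → E → D → C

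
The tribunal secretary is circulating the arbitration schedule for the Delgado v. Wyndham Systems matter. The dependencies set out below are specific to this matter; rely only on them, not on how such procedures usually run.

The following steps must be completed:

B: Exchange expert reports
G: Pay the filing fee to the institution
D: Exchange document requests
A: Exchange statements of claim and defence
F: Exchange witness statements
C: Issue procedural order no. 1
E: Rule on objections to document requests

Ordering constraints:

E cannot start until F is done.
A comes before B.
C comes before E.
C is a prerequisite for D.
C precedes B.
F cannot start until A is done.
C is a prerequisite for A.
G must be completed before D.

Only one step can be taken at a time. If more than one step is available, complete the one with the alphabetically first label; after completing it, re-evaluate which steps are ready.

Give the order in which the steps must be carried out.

C and G have no prerequisites; C has the earlier label, so C is first.
A and G are both available; A has the earlier label → A.
Ready: B, F and G. B has the earlier label → B.
Now F and G have their prerequisites met. F has the earlier label, so F next.
E now also ready, so the ready set is {E, G}; E has the earlier label → E.
G is the only step now ready → G.
That leaves D as the only ready step → D.

C A B F E G D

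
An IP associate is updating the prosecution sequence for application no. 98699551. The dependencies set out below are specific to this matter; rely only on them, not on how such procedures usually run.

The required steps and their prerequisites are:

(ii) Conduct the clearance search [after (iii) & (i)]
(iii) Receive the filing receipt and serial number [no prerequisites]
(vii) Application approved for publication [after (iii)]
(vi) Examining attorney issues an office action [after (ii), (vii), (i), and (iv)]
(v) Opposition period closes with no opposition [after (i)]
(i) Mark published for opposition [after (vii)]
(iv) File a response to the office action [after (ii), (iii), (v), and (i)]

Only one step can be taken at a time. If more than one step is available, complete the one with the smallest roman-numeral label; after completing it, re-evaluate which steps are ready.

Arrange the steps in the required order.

(iii) → (vii) → (i) → (ii) → (v) → (iv) → (vi)

Only (iii) has no prerequisites, so it is first.
That leaves (vii) as the only ready step → (vii).
(i) needed (vii), now all done → (i).
Now (ii) and (v) have their prerequisites met. (ii) has the earlier label, so (ii) next.
Next only (v) has its prerequisites met → (v).
That leaves (iv) as the only ready step → (iv).
Next only (vi) has its prerequisites met → (vi).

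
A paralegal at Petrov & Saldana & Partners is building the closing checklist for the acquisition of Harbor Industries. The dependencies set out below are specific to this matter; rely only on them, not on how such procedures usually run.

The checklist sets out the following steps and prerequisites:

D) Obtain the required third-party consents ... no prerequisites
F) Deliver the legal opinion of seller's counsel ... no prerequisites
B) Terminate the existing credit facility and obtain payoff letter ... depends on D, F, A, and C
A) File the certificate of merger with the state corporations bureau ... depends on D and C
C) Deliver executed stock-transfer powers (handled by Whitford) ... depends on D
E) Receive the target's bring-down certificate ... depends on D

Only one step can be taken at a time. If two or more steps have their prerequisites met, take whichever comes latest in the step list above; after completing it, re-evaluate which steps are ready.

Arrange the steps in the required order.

F and D have no prerequisites; F is listed later, so F is first.
D is the only step now ready → D.
Ready: E and C. E is listed later → E.
Next only C has its prerequisites met → C.
Next only A has its prerequisites met → A.
B needed C, A, F and D, now all done → B.

F, D, E, C, A, B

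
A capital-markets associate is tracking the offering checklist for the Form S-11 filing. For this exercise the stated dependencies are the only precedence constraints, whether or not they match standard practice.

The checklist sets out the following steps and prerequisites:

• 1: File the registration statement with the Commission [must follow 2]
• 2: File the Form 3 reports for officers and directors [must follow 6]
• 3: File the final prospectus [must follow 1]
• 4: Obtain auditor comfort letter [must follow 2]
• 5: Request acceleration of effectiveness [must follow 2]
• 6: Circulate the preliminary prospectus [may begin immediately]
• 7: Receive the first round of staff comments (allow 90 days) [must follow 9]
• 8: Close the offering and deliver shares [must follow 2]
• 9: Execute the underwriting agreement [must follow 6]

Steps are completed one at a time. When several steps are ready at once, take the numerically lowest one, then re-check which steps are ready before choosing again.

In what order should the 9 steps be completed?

6 2 1 3 4 5 8 9 7

6 has no prerequisites → 6 first.
Ready: 2 and 9. 2 has the earlier label → 2.
Now 1, 4, 5, 8 and 9 have their prerequisites met. 1 has the earlier label, so 1 next.
Now 3, 4, 5, 8 and 9 have their prerequisites met. 3 has the earlier label, so 3 next.
Now 4, 5, 8 and 9 have their prerequisites met. 4 has the earlier label, so 4 next.
Ready: 5, 8 and 9. 5 has the earlier label → 5.
8 and 9 are both available; 8 has the earlier label → 8.
Next only 9 has its prerequisites met → 9.
That leaves 7 as the only ready step → 7.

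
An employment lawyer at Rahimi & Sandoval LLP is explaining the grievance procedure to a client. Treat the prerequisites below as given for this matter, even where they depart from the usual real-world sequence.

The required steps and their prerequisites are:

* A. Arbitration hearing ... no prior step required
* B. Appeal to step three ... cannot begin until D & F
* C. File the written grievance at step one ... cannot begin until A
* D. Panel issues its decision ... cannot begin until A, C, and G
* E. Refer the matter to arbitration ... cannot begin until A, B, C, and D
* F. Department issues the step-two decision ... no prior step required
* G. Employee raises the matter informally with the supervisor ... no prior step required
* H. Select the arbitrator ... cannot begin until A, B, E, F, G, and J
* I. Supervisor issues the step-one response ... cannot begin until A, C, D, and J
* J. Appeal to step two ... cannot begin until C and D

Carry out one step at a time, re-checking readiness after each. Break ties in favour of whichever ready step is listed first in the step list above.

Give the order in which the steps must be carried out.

A, F and G have no prerequisites; A is listed earlier, so A is first.
C, F and G are all available; C is listed earlier → C.
Now F and G have their prerequisites met. F is listed earlier, so F next.
G is the only step now ready → G.
D is the only step now ready → D.
Ready: B and J. B is listed earlier → B.
E now also ready, so the ready set is {E, J}; E is listed earlier → E.
J is the only step now ready → J.
Now H and I have their prerequisites met. H is listed earlier, so H next.
That leaves I as the only ready step → I.

A, C, F, G, D, B, E, J, H, I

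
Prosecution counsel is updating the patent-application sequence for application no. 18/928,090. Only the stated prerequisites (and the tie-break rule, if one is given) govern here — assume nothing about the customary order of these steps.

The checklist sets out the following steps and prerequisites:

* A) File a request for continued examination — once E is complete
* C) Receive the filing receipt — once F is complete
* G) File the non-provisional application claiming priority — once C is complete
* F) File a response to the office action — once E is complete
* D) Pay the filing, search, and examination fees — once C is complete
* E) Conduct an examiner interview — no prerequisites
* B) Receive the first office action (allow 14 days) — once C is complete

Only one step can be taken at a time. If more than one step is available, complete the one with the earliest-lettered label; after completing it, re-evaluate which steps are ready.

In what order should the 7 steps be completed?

E, A, F, C, B, D, G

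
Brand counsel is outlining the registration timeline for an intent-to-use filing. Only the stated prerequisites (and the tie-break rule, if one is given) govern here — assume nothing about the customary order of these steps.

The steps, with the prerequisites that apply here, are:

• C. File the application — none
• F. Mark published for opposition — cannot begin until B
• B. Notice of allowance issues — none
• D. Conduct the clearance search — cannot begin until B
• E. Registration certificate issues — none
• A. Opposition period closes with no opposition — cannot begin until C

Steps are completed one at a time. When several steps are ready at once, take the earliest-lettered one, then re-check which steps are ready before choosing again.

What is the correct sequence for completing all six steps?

Nothing is required for B, C and E. B has the earlier label → B first.
Ready: C, D, E and F. C has the earlier label → C.
A now also ready, so the ready set is {A, D, E, F}; A has the earlier label → A.
D, E and F are all available; D has the earlier label → D.
E and F are both available; E has the earlier label → E.
F is the only step now ready → F.

B C A D E F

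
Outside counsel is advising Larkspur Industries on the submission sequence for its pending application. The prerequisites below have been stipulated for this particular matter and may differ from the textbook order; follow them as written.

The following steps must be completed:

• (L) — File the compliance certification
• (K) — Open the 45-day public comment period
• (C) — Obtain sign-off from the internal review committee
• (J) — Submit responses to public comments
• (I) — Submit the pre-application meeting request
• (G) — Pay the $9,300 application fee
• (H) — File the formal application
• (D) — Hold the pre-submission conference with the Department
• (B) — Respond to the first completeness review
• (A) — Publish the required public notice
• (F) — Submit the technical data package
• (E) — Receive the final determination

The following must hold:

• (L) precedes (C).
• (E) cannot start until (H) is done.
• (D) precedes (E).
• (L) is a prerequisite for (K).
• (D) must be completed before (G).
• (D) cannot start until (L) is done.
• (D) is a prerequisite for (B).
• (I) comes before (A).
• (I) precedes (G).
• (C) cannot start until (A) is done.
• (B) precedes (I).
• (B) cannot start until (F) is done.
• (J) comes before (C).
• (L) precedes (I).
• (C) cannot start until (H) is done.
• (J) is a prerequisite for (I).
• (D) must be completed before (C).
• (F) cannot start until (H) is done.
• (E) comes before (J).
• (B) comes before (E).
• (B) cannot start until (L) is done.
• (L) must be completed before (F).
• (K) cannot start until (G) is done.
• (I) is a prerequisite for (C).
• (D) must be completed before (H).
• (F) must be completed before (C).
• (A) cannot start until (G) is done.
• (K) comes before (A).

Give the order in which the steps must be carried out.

(L), (D), (H), (F), (B), (E), (J), (I), (G), (K), (A), (C)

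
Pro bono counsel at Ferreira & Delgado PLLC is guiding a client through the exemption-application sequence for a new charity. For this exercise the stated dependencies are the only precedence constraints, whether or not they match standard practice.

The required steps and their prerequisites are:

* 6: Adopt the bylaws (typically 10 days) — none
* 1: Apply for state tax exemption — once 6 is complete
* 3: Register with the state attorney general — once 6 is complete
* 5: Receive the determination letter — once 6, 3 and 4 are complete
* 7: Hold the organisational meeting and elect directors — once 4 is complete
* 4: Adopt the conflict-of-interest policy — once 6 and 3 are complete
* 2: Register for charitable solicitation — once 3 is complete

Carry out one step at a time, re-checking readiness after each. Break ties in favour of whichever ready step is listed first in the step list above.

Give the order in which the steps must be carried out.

6 → 1 → 3 → 4 → 5 → 7 → 2

6 has no prerequisites → 6 first.
Now 1 and 3 have their prerequisites met. 1 is listed earlier, so 1 next.
3 is the only step now ready → 3.
4 and 2 are both available; 4 is listed earlier → 4.
5 and 7 now also ready, so the ready set is {5, 7, 2}; 5 is listed earlier → 5.
7 and 2 are both available; 7 is listed earlier → 7.
That leaves 2 as the only ready step → 2.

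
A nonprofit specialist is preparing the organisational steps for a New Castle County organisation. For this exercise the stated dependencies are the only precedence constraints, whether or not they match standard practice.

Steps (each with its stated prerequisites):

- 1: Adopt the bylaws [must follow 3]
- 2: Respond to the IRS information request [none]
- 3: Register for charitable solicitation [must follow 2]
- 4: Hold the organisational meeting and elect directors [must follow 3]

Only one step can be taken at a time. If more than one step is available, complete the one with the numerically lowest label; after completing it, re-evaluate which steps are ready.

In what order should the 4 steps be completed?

2 is the only step with nothing outstanding, so it goes first.
3 is the only step now ready → 3.
Now 1 and 4 have their prerequisites met. 1 has the earlier label, so 1 next.
4 is the only step now ready → 4.

2 3 1 4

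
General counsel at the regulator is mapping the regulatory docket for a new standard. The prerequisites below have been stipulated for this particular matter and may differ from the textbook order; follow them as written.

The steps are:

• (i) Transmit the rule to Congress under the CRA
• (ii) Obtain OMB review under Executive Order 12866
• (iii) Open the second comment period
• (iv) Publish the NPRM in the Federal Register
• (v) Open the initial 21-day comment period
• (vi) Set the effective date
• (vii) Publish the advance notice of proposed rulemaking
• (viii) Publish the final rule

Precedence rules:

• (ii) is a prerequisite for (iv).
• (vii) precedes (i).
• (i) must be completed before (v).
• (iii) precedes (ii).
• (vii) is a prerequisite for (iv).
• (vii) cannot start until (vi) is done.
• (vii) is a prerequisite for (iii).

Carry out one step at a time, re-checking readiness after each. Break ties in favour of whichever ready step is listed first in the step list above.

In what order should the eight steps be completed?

Nothing is required for (vi) and (viii). (vi) is listed earlier → (vi) first.
Now (vii) and (viii) have their prerequisites met. (vii) is listed earlier, so (vii) next.
(i) and (iii) now also ready, so the ready set is {(i), (iii), (viii)}; (i) is listed earlier → (i).
Ready: (iii), (v) and (viii). (iii) is listed earlier → (iii).
Now (ii), (v) and (viii) have their prerequisites met. (ii) is listed earlier, so (ii) next.
(iv) now also ready, so the ready set is {(iv), (v), (viii)}; (iv) is listed earlier → (iv).
(v) and (viii) are both available; (v) is listed earlier → (v).
That leaves (viii) as the only ready step → (viii).

(vi), (vii), (i), (iii), (ii), (iv), (v), (viii)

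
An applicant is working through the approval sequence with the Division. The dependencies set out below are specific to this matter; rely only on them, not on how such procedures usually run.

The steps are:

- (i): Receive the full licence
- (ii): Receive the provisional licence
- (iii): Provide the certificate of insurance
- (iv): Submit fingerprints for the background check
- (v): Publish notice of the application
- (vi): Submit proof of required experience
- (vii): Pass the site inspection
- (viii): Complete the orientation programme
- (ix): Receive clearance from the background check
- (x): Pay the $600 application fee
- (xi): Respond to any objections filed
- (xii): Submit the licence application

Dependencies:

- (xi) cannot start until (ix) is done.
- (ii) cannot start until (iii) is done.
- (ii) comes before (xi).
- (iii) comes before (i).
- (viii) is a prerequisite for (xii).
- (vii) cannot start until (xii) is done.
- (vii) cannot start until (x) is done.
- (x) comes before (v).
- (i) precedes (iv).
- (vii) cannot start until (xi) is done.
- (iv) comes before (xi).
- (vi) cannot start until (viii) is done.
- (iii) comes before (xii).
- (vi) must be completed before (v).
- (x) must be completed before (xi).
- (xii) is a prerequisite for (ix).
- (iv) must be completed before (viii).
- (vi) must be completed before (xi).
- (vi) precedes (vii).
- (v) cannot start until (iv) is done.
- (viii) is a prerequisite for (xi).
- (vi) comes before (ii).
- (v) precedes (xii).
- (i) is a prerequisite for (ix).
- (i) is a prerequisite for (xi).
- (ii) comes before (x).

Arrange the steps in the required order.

(iii) has no prerequisites → (iii) first.
(i) needed (iii), now all done → (i).
(iv) needed (i), now all done → (iv).
(viii) needed (iv), now all done → (viii).
(vi) is the only step now ready → (vi).
(ii) needed (iii) and (vi), now all done → (ii).
Next only (x) has its prerequisites met → (x).
(v) is the only step now ready → (v).
Next only (xii) has its prerequisites met → (xii).
(ix) needed (i) and (xii), now all done → (ix).
Next only (xi) has its prerequisites met → (xi).
(vii) needed (vi), (x), (xi) and (xii), now all done → (vii).

(iii), (i), (iv), (viii), (vi), (ii), (x), (v), (xii), (ix), (xi), (vii)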